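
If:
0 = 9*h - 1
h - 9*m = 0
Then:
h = 1/9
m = 1/81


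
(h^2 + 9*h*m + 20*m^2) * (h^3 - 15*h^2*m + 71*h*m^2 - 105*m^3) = h^5 - 6*h^4*m - 44*h^3*m^2 + 234*h^2*m^3 + 475*h*m^4 - 2100*m^5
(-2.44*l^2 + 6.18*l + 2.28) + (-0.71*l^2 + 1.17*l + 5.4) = -3.15*l^2 + 7.35*l + 7.68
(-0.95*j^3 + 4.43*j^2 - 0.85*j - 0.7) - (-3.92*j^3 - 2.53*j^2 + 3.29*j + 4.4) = 2.97*j^3 + 6.96*j^2 - 4.14*j - 5.1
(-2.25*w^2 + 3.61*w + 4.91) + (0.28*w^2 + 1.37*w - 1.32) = -1.97*w^2 + 4.98*w + 3.59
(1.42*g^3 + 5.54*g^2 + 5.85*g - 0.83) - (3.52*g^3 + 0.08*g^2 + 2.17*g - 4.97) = -2.1*g^3 + 5.46*g^2 + 3.68*g + 4.14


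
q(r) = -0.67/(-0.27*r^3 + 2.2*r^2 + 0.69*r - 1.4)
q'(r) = -0.67*(0.81*r^2 - 4.4*r - 0.69)/(-0.27*r^3 + 2.2*r^2 + 0.69*r - 1.4)^2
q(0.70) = -9.80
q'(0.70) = 483.19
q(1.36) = -0.23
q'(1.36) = 0.40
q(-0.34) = 0.49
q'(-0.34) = -0.32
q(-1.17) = -0.54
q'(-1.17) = -2.44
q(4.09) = -0.03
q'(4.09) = 0.01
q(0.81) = -1.46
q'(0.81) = 11.85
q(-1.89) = -0.10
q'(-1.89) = -0.14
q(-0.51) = 0.59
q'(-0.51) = -0.90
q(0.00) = 0.48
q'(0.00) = 0.24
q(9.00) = 0.05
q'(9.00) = -0.09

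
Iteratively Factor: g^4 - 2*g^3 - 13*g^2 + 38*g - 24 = (g - 1)*(g^3 - g^2 - 14*g + 24) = (g - 1)*(g + 4)*(g^2 - 5*g + 6) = (g - 2)*(g - 1)*(g + 4)*(g - 3)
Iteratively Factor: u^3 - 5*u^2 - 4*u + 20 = (u - 2)*(u^2 - 3*u - 10) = (u - 2)*(u + 2)*(u - 5)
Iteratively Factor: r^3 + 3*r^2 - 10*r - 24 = (r + 2)*(r^2 + r - 12) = (r - 3)*(r + 2)*(r + 4)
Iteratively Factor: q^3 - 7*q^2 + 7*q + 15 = (q + 1)*(q^2 - 8*q + 15) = (q - 3)*(q + 1)*(q - 5)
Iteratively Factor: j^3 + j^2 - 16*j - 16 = (j + 1)*(j^2 - 16) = (j + 1)*(j + 4)*(j - 4)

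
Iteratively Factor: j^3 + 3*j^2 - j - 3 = (j - 1)*(j^2 + 4*j + 3) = (j - 1)*(j + 3)*(j + 1)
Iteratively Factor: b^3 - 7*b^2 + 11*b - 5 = (b - 1)*(b^2 - 6*b + 5) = (b - 1)^2*(b - 5)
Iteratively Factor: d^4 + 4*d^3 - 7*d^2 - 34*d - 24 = (d + 2)*(d^3 + 2*d^2 - 11*d - 12) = (d + 1)*(d + 2)*(d^2 + d - 12) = (d - 3)*(d + 1)*(d + 2)*(d + 4)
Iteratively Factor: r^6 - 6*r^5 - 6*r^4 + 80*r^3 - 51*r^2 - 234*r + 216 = (r - 4)*(r^5 - 2*r^4 - 14*r^3 + 24*r^2 + 45*r - 54) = (r - 4)*(r - 3)*(r^4 + r^3 - 11*r^2 - 9*r + 18) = (r - 4)*(r - 3)*(r + 3)*(r^3 - 2*r^2 - 5*r + 6) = (r - 4)*(r - 3)^2*(r + 3)*(r^2 + r - 2) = (r - 4)*(r - 3)^2*(r - 1)*(r + 3)*(r + 2)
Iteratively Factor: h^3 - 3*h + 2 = (h + 2)*(h^2 - 2*h + 1) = (h - 1)*(h + 2)*(h - 1)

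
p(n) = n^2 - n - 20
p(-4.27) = 2.50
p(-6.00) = 22.00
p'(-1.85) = -4.70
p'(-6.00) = -13.00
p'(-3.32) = -7.64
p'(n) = 2*n - 1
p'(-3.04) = -7.08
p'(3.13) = 5.26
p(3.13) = -13.33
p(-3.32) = -5.66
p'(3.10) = 5.20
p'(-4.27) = -9.54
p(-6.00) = 22.00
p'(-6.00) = -13.00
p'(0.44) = -0.12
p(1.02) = -19.98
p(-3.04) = -7.72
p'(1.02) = 1.04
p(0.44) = -20.25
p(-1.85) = -14.73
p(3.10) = -13.49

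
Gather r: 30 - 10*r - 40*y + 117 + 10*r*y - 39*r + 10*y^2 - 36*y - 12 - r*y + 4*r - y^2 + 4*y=r*(9*y - 45) + 9*y^2 - 72*y + 135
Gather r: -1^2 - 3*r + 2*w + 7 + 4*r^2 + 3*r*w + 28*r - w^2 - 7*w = 4*r^2 + r*(3*w + 25) - w^2 - 5*w + 6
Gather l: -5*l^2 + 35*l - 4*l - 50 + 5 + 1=-5*l^2 + 31*l - 44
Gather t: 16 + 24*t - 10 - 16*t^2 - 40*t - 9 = -16*t^2 - 16*t - 3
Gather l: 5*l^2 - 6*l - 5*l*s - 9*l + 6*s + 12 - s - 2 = 5*l^2 + l*(-5*s - 15) + 5*s + 10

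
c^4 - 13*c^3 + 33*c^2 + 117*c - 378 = (c - 7)*(c - 6)*(c - 3)*(c + 3)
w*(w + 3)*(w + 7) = w^3 + 10*w^2 + 21*w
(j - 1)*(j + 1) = j^2 - 1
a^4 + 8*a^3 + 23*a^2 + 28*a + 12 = (a + 1)*(a + 2)^2*(a + 3)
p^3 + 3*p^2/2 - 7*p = p*(p - 2)*(p + 7/2)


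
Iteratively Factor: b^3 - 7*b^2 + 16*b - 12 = (b - 3)*(b^2 - 4*b + 4) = (b - 3)*(b - 2)*(b - 2)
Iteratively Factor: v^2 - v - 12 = (v - 4)*(v + 3)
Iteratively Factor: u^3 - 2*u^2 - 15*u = (u - 5)*(u^2 + 3*u) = u*(u - 5)*(u + 3)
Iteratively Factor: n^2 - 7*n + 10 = (n - 2)*(n - 5)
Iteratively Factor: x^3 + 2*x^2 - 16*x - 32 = (x + 2)*(x^2 - 16) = (x + 2)*(x + 4)*(x - 4)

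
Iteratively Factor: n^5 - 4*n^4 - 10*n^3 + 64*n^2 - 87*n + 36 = (n + 4)*(n^4 - 8*n^3 + 22*n^2 - 24*n + 9) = (n - 1)*(n + 4)*(n^3 - 7*n^2 + 15*n - 9) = (n - 1)^2*(n + 4)*(n^2 - 6*n + 9) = (n - 3)*(n - 1)^2*(n + 4)*(n - 3)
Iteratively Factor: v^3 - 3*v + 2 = (v - 1)*(v^2 + v - 2) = (v - 1)*(v + 2)*(v - 1)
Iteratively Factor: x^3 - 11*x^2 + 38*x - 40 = (x - 5)*(x^2 - 6*x + 8) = (x - 5)*(x - 4)*(x - 2)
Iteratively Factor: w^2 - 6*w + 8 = (w - 4)*(w - 2)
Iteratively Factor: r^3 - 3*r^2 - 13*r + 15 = (r + 3)*(r^2 - 6*r + 5) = (r - 5)*(r + 3)*(r - 1)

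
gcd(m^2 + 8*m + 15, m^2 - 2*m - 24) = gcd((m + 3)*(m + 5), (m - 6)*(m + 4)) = 1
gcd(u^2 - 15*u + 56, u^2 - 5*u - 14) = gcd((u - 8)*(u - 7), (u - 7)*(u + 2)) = u - 7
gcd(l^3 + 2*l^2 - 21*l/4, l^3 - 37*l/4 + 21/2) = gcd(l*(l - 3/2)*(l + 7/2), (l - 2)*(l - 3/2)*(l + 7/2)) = l^2 + 2*l - 21/4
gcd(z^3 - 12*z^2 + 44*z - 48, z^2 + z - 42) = z - 6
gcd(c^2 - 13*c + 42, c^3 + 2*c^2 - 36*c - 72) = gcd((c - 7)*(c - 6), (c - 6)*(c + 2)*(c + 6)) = c - 6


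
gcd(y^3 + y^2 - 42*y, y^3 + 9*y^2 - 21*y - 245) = y + 7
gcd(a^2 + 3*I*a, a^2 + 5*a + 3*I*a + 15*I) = a + 3*I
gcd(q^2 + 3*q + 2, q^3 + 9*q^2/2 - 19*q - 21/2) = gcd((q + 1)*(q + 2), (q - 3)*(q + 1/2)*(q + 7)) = 1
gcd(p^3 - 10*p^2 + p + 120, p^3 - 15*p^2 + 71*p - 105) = p - 5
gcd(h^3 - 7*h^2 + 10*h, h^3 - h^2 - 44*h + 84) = h - 2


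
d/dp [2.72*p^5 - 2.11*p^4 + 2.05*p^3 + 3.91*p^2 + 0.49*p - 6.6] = 13.6*p^4 - 8.44*p^3 + 6.15*p^2 + 7.82*p + 0.49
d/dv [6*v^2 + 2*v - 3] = 12*v + 2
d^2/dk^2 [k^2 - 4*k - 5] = 2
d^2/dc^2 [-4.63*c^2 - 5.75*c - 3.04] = -9.26000000000000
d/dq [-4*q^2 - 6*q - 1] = -8*q - 6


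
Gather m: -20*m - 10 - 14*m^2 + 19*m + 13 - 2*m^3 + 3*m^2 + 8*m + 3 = -2*m^3 - 11*m^2 + 7*m + 6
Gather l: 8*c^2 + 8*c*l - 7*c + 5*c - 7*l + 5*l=8*c^2 - 2*c + l*(8*c - 2)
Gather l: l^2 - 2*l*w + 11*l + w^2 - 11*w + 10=l^2 + l*(11 - 2*w) + w^2 - 11*w + 10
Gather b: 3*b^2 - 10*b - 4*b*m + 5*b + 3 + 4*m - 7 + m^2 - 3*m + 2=3*b^2 + b*(-4*m - 5) + m^2 + m - 2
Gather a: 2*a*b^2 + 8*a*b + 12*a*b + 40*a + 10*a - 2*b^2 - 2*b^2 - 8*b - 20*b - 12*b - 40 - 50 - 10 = a*(2*b^2 + 20*b + 50) - 4*b^2 - 40*b - 100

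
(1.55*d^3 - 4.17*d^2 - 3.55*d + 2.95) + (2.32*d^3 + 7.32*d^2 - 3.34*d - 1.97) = 3.87*d^3 + 3.15*d^2 - 6.89*d + 0.98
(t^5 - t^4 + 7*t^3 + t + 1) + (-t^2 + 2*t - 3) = t^5 - t^4 + 7*t^3 - t^2 + 3*t - 2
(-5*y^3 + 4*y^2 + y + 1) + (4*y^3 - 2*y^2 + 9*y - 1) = -y^3 + 2*y^2 + 10*y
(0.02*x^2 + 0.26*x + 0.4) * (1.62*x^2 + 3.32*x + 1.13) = 0.0324*x^4 + 0.4876*x^3 + 1.5338*x^2 + 1.6218*x + 0.452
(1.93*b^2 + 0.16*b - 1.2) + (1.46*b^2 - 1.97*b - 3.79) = 3.39*b^2 - 1.81*b - 4.99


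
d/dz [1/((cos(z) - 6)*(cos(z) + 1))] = (2*cos(z) - 5)*sin(z)/((cos(z) - 6)^2*(cos(z) + 1)^2)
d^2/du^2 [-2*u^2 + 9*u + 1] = -4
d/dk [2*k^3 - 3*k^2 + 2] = 6*k*(k - 1)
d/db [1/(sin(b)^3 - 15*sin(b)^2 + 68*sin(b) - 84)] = (-3*sin(b)^2 + 30*sin(b) - 68)*cos(b)/(sin(b)^3 - 15*sin(b)^2 + 68*sin(b) - 84)^2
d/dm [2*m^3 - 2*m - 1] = 6*m^2 - 2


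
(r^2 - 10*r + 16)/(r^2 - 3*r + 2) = (r - 8)/(r - 1)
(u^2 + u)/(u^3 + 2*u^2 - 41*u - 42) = u/(u^2 + u - 42)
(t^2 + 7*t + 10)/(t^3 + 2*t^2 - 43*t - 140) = (t + 2)/(t^2 - 3*t - 28)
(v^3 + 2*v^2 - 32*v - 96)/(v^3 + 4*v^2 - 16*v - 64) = (v - 6)/(v - 4)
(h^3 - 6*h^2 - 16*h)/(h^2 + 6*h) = (h^2 - 6*h - 16)/(h + 6)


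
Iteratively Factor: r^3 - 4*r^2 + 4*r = (r)*(r^2 - 4*r + 4) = r*(r - 2)*(r - 2)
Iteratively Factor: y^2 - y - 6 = (y + 2)*(y - 3)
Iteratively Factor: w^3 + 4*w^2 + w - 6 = (w + 3)*(w^2 + w - 2) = (w - 1)*(w + 3)*(w + 2)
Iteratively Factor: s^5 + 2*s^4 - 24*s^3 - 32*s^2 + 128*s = (s + 4)*(s^4 - 2*s^3 - 16*s^2 + 32*s) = (s - 2)*(s + 4)*(s^3 - 16*s) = (s - 2)*(s + 4)^2*(s^2 - 4*s) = s*(s - 2)*(s + 4)^2*(s - 4)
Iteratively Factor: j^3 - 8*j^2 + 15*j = (j - 5)*(j^2 - 3*j) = (j - 5)*(j - 3)*(j)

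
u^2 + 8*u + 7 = (u + 1)*(u + 7)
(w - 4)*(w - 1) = w^2 - 5*w + 4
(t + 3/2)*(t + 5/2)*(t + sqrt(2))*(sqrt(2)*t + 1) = sqrt(2)*t^4 + 3*t^3 + 4*sqrt(2)*t^3 + 19*sqrt(2)*t^2/4 + 12*t^2 + 4*sqrt(2)*t + 45*t/4 + 15*sqrt(2)/4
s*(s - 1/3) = s^2 - s/3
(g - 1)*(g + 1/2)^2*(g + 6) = g^4 + 6*g^3 - 3*g^2/4 - 19*g/4 - 3/2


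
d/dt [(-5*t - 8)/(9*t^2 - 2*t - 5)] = 9*(5*t^2 + 16*t + 1)/(81*t^4 - 36*t^3 - 86*t^2 + 20*t + 25)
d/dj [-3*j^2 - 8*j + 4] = -6*j - 8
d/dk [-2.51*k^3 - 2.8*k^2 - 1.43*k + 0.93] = -7.53*k^2 - 5.6*k - 1.43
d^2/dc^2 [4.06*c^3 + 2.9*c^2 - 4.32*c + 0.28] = 24.36*c + 5.8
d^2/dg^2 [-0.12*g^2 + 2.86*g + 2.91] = -0.240000000000000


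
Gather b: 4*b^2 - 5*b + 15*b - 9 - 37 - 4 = 4*b^2 + 10*b - 50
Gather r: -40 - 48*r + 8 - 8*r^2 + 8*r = -8*r^2 - 40*r - 32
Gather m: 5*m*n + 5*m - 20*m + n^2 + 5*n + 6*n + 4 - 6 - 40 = m*(5*n - 15) + n^2 + 11*n - 42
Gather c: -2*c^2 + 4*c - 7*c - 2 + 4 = -2*c^2 - 3*c + 2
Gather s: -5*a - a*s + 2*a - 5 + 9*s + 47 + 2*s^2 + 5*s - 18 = -3*a + 2*s^2 + s*(14 - a) + 24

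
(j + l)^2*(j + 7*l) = j^3 + 9*j^2*l + 15*j*l^2 + 7*l^3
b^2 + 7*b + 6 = (b + 1)*(b + 6)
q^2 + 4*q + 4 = (q + 2)^2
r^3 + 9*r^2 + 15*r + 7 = (r + 1)^2*(r + 7)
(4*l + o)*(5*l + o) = 20*l^2 + 9*l*o + o^2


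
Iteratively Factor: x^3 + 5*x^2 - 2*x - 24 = (x - 2)*(x^2 + 7*x + 12) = (x - 2)*(x + 3)*(x + 4)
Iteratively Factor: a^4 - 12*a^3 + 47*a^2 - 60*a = (a - 5)*(a^3 - 7*a^2 + 12*a) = (a - 5)*(a - 4)*(a^2 - 3*a) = a*(a - 5)*(a - 4)*(a - 3)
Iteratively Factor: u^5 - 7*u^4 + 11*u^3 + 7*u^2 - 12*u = (u - 3)*(u^4 - 4*u^3 - u^2 + 4*u) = u*(u - 3)*(u^3 - 4*u^2 - u + 4) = u*(u - 3)*(u - 1)*(u^2 - 3*u - 4) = u*(u - 4)*(u - 3)*(u - 1)*(u + 1)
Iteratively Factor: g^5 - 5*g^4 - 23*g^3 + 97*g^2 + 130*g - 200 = (g - 5)*(g^4 - 23*g^2 - 18*g + 40) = (g - 5)*(g - 1)*(g^3 + g^2 - 22*g - 40) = (g - 5)^2*(g - 1)*(g^2 + 6*g + 8) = (g - 5)^2*(g - 1)*(g + 4)*(g + 2)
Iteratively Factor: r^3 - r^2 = (r - 1)*(r^2) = r*(r - 1)*(r)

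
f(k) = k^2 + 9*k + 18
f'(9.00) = 27.00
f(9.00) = 180.00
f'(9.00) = 27.00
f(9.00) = 180.00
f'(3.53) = 16.06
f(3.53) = 62.23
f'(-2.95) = 3.10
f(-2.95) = 0.15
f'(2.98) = 14.96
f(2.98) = 53.70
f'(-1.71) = 5.58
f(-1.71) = 5.53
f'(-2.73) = 3.54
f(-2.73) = 0.88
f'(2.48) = 13.96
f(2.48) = 46.47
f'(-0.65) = 7.70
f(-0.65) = 12.57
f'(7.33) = 23.66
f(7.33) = 137.70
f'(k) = 2*k + 9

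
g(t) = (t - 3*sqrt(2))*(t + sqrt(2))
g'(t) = 2*t - 2*sqrt(2)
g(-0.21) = -5.36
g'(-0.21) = -3.25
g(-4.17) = 23.18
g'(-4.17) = -11.17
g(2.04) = -7.61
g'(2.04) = 1.25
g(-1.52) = 0.61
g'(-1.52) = -5.87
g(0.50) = -7.16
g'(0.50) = -1.83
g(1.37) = -8.00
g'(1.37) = -0.09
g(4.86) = 3.87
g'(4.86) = 6.89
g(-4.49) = 26.86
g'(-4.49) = -11.81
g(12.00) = 104.06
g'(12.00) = 21.17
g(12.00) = 104.06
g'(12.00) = 21.17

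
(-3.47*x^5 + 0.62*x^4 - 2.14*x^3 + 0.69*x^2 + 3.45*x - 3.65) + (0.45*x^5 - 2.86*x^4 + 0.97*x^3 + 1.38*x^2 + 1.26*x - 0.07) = -3.02*x^5 - 2.24*x^4 - 1.17*x^3 + 2.07*x^2 + 4.71*x - 3.72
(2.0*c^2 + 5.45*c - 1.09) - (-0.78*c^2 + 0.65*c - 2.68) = 2.78*c^2 + 4.8*c + 1.59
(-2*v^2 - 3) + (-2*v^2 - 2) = -4*v^2 - 5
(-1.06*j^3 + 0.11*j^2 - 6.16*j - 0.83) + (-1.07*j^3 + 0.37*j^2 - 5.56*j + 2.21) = -2.13*j^3 + 0.48*j^2 - 11.72*j + 1.38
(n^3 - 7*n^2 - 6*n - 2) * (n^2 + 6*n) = n^5 - n^4 - 48*n^3 - 38*n^2 - 12*n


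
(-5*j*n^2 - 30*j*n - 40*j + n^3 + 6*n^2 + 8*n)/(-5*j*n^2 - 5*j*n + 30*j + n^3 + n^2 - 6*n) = (n^2 + 6*n + 8)/(n^2 + n - 6)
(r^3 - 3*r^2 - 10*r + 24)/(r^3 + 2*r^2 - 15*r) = (r^3 - 3*r^2 - 10*r + 24)/(r*(r^2 + 2*r - 15))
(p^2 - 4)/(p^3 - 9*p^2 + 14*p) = (p + 2)/(p*(p - 7))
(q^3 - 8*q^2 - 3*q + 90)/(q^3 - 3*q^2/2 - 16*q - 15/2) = 2*(q - 6)/(2*q + 1)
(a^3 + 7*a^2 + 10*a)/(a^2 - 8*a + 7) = a*(a^2 + 7*a + 10)/(a^2 - 8*a + 7)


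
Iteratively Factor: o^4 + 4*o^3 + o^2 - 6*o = (o - 1)*(o^3 + 5*o^2 + 6*o) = o*(o - 1)*(o^2 + 5*o + 6) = o*(o - 1)*(o + 2)*(o + 3)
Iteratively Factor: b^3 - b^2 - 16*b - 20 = (b + 2)*(b^2 - 3*b - 10) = (b + 2)^2*(b - 5)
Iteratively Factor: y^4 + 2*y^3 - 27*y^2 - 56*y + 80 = (y + 4)*(y^3 - 2*y^2 - 19*y + 20) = (y - 1)*(y + 4)*(y^2 - y - 20) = (y - 5)*(y - 1)*(y + 4)*(y + 4)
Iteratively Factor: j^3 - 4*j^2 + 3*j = (j)*(j^2 - 4*j + 3) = j*(j - 1)*(j - 3)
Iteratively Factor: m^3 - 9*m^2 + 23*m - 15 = (m - 1)*(m^2 - 8*m + 15) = (m - 3)*(m - 1)*(m - 5)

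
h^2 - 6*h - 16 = (h - 8)*(h + 2)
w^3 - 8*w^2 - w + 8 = (w - 8)*(w - 1)*(w + 1)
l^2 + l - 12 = (l - 3)*(l + 4)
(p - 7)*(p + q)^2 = p^3 + 2*p^2*q - 7*p^2 + p*q^2 - 14*p*q - 7*q^2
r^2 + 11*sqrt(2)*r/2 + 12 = (r + 3*sqrt(2)/2)*(r + 4*sqrt(2))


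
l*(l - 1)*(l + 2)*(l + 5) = l^4 + 6*l^3 + 3*l^2 - 10*l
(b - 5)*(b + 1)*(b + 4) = b^3 - 21*b - 20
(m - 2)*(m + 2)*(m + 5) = m^3 + 5*m^2 - 4*m - 20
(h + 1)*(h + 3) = h^2 + 4*h + 3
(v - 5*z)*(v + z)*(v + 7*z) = v^3 + 3*v^2*z - 33*v*z^2 - 35*z^3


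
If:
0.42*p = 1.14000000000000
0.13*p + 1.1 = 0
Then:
No Solution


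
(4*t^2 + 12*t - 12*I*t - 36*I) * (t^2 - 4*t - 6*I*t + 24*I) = 4*t^4 - 4*t^3 - 36*I*t^3 - 120*t^2 + 36*I*t^2 + 72*t + 432*I*t + 864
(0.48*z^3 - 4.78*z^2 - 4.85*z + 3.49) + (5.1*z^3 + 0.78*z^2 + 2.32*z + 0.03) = 5.58*z^3 - 4.0*z^2 - 2.53*z + 3.52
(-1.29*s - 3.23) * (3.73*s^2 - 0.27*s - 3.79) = -4.8117*s^3 - 11.6996*s^2 + 5.7612*s + 12.2417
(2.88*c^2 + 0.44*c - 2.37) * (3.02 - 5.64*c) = -16.2432*c^3 + 6.216*c^2 + 14.6956*c - 7.1574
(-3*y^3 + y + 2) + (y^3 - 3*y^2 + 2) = -2*y^3 - 3*y^2 + y + 4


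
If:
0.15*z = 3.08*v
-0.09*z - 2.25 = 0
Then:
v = -1.22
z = -25.00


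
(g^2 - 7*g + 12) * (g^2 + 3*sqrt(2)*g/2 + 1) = g^4 - 7*g^3 + 3*sqrt(2)*g^3/2 - 21*sqrt(2)*g^2/2 + 13*g^2 - 7*g + 18*sqrt(2)*g + 12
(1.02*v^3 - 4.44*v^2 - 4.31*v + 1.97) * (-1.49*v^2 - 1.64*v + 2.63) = -1.5198*v^5 + 4.9428*v^4 + 16.3861*v^3 - 7.5441*v^2 - 14.5661*v + 5.1811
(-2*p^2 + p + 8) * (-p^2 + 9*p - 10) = 2*p^4 - 19*p^3 + 21*p^2 + 62*p - 80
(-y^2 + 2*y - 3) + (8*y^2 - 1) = 7*y^2 + 2*y - 4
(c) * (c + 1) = c^2 + c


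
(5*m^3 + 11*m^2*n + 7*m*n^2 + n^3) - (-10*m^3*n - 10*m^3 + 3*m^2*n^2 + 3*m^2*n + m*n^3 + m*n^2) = 10*m^3*n + 15*m^3 - 3*m^2*n^2 + 8*m^2*n - m*n^3 + 6*m*n^2 + n^3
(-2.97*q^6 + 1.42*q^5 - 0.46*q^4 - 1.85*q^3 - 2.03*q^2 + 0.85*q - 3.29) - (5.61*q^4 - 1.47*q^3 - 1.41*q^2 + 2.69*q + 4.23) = -2.97*q^6 + 1.42*q^5 - 6.07*q^4 - 0.38*q^3 - 0.62*q^2 - 1.84*q - 7.52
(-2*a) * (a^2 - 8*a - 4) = -2*a^3 + 16*a^2 + 8*a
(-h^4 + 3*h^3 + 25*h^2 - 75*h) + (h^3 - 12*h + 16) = -h^4 + 4*h^3 + 25*h^2 - 87*h + 16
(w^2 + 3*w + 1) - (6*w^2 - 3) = -5*w^2 + 3*w + 4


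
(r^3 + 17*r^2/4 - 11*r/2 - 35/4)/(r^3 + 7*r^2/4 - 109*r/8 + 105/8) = 2*(r + 1)/(2*r - 3)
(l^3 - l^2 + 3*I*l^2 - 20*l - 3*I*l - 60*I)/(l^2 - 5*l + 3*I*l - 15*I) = l + 4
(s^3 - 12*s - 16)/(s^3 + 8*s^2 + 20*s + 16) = (s - 4)/(s + 4)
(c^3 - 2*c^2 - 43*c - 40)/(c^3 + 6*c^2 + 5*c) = (c - 8)/c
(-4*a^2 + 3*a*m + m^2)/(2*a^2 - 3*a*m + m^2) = (-4*a - m)/(2*a - m)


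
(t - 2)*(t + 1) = t^2 - t - 2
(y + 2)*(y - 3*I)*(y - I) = y^3 + 2*y^2 - 4*I*y^2 - 3*y - 8*I*y - 6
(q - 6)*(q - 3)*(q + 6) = q^3 - 3*q^2 - 36*q + 108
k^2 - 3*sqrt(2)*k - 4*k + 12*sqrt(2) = (k - 4)*(k - 3*sqrt(2))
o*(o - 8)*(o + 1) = o^3 - 7*o^2 - 8*o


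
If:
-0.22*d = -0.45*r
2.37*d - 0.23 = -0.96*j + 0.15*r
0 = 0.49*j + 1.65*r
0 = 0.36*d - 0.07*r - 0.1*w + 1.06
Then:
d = 0.32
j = -0.53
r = 0.16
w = 11.65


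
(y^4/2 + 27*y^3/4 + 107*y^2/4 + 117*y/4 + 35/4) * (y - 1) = y^5/2 + 25*y^4/4 + 20*y^3 + 5*y^2/2 - 41*y/2 - 35/4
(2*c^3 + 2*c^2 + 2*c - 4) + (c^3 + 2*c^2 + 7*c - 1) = 3*c^3 + 4*c^2 + 9*c - 5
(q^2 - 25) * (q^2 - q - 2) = q^4 - q^3 - 27*q^2 + 25*q + 50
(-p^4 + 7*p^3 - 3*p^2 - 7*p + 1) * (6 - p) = p^5 - 13*p^4 + 45*p^3 - 11*p^2 - 43*p + 6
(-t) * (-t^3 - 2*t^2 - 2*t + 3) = t^4 + 2*t^3 + 2*t^2 - 3*t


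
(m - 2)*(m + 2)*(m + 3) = m^3 + 3*m^2 - 4*m - 12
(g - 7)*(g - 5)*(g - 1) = g^3 - 13*g^2 + 47*g - 35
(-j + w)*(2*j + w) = -2*j^2 + j*w + w^2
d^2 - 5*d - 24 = (d - 8)*(d + 3)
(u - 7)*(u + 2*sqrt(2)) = u^2 - 7*u + 2*sqrt(2)*u - 14*sqrt(2)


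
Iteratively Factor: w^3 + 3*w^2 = (w)*(w^2 + 3*w) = w*(w + 3)*(w)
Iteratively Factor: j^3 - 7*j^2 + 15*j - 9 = (j - 1)*(j^2 - 6*j + 9) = (j - 3)*(j - 1)*(j - 3)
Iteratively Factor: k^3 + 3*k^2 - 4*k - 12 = (k + 2)*(k^2 + k - 6) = (k + 2)*(k + 3)*(k - 2)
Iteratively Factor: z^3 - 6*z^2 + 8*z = (z - 4)*(z^2 - 2*z) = (z - 4)*(z - 2)*(z)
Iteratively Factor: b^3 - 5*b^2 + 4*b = (b - 1)*(b^2 - 4*b) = (b - 4)*(b - 1)*(b)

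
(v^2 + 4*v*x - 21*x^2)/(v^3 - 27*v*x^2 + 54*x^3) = (-v - 7*x)/(-v^2 - 3*v*x + 18*x^2)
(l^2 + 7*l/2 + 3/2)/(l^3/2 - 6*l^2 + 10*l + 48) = (2*l^2 + 7*l + 3)/(l^3 - 12*l^2 + 20*l + 96)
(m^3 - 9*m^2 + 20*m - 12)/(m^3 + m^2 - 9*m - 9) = (m^3 - 9*m^2 + 20*m - 12)/(m^3 + m^2 - 9*m - 9)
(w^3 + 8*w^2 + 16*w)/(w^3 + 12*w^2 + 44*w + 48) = w*(w + 4)/(w^2 + 8*w + 12)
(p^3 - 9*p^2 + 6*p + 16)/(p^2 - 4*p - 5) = (p^2 - 10*p + 16)/(p - 5)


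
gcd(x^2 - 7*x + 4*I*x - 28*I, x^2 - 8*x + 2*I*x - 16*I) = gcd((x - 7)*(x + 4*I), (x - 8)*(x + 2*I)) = 1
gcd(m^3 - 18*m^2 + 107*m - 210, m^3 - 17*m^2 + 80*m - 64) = 1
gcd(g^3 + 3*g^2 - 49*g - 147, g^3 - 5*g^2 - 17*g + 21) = g^2 - 4*g - 21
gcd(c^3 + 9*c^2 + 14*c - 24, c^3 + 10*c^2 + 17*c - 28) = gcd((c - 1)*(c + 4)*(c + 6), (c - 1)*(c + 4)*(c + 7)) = c^2 + 3*c - 4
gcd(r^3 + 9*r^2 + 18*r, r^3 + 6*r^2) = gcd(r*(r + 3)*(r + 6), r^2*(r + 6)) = r^2 + 6*r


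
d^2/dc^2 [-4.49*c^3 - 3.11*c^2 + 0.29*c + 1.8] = -26.94*c - 6.22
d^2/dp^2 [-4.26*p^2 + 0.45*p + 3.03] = -8.52000000000000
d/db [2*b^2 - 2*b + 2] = 4*b - 2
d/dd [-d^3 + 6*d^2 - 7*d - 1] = -3*d^2 + 12*d - 7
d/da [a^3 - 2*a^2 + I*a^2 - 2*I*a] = 3*a^2 + 2*a*(-2 + I) - 2*I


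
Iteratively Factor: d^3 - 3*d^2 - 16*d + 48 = (d + 4)*(d^2 - 7*d + 12) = (d - 4)*(d + 4)*(d - 3)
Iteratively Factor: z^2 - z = (z)*(z - 1)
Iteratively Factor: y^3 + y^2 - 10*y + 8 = (y - 2)*(y^2 + 3*y - 4) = (y - 2)*(y - 1)*(y + 4)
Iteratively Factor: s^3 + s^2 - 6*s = (s - 2)*(s^2 + 3*s) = s*(s - 2)*(s + 3)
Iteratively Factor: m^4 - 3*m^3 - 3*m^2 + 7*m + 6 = (m + 1)*(m^3 - 4*m^2 + m + 6) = (m - 2)*(m + 1)*(m^2 - 2*m - 3) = (m - 3)*(m - 2)*(m + 1)*(m + 1)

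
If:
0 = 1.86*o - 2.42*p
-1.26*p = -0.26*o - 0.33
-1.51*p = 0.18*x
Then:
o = 0.47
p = 0.36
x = -3.00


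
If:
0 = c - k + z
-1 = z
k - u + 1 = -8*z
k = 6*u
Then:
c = 47/5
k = 42/5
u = 7/5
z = -1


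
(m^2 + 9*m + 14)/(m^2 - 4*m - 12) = (m + 7)/(m - 6)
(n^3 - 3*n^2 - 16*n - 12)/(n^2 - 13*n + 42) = (n^2 + 3*n + 2)/(n - 7)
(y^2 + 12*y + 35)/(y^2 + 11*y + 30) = (y + 7)/(y + 6)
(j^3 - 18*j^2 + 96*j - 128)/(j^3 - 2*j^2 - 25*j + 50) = (j^2 - 16*j + 64)/(j^2 - 25)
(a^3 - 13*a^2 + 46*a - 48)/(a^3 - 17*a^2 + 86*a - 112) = (a - 3)/(a - 7)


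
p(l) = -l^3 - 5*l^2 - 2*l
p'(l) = -3*l^2 - 10*l - 2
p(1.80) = -25.63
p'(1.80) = -29.72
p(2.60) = -56.58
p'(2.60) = -48.28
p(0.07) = -0.16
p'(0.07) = -2.71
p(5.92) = -394.55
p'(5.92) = -166.34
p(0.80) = -5.31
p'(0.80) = -11.92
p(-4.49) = -1.30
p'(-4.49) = -17.58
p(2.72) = -62.56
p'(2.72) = -51.40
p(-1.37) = -4.07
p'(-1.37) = 6.07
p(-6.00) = 48.00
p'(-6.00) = -50.00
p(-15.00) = 2280.00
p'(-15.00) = -527.00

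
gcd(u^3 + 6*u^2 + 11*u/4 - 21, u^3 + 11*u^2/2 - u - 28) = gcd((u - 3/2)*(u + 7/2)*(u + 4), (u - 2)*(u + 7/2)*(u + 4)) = u^2 + 15*u/2 + 14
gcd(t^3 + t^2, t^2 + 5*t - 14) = 1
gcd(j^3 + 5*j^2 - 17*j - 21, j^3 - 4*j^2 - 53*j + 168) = j^2 + 4*j - 21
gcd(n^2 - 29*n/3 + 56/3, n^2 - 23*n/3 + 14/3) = n - 7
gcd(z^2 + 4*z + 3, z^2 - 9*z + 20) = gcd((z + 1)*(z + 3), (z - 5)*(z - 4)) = 1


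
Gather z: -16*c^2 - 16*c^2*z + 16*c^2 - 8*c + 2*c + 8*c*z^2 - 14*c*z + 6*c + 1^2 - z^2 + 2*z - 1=z^2*(8*c - 1) + z*(-16*c^2 - 14*c + 2)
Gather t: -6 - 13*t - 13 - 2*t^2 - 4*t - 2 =-2*t^2 - 17*t - 21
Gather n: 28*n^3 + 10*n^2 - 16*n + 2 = 28*n^3 + 10*n^2 - 16*n + 2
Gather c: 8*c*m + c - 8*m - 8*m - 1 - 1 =c*(8*m + 1) - 16*m - 2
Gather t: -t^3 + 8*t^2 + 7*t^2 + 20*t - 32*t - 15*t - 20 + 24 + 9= -t^3 + 15*t^2 - 27*t + 13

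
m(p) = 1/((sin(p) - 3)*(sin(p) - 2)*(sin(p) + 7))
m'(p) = -cos(p)/((sin(p) - 3)*(sin(p) - 2)*(sin(p) + 7)^2) - cos(p)/((sin(p) - 3)*(sin(p) - 2)^2*(sin(p) + 7)) - cos(p)/((sin(p) - 3)^2*(sin(p) - 2)*(sin(p) + 7)) = (-3*sin(p)^2 - 4*sin(p) + 29)*cos(p)/((sin(p) - 3)^2*(sin(p) - 2)^2*(sin(p) + 7)^2)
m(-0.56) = 0.02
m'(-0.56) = 0.01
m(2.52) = 0.04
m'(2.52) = -0.03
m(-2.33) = 0.02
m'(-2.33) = -0.01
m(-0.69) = 0.02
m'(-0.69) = 0.01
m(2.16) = 0.05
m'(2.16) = -0.03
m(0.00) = 0.02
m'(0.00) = 0.02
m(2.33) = 0.04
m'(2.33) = -0.03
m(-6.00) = 0.03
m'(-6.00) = 0.02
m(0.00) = 0.02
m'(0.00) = 0.02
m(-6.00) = 0.03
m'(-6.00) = 0.02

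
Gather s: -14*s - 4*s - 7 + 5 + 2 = -18*s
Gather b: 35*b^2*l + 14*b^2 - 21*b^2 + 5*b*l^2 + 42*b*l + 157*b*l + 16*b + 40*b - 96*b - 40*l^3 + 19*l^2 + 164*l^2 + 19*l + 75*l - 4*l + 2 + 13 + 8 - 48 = b^2*(35*l - 7) + b*(5*l^2 + 199*l - 40) - 40*l^3 + 183*l^2 + 90*l - 25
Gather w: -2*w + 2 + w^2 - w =w^2 - 3*w + 2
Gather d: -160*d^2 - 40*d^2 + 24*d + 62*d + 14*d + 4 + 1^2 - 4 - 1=-200*d^2 + 100*d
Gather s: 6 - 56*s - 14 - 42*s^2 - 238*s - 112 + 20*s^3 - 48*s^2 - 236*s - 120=20*s^3 - 90*s^2 - 530*s - 240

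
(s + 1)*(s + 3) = s^2 + 4*s + 3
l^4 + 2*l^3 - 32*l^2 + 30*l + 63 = (l - 3)^2*(l + 1)*(l + 7)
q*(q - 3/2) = q^2 - 3*q/2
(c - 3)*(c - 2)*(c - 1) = c^3 - 6*c^2 + 11*c - 6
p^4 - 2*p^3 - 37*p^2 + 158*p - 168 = (p - 4)*(p - 3)*(p - 2)*(p + 7)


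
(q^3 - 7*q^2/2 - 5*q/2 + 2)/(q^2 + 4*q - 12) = (2*q^3 - 7*q^2 - 5*q + 4)/(2*(q^2 + 4*q - 12))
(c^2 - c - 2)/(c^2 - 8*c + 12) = (c + 1)/(c - 6)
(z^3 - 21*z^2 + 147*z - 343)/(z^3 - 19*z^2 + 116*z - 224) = (z^2 - 14*z + 49)/(z^2 - 12*z + 32)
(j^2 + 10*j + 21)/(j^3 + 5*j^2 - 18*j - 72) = (j + 7)/(j^2 + 2*j - 24)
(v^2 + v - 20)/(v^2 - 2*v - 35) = (v - 4)/(v - 7)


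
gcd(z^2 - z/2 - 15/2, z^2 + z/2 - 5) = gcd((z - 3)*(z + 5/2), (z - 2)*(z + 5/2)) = z + 5/2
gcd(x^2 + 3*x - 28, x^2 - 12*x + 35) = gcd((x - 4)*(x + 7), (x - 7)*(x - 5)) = 1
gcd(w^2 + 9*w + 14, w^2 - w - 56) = w + 7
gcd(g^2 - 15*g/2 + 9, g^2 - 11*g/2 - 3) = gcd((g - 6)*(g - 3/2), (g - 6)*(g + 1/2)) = g - 6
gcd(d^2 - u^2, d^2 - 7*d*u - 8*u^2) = d + u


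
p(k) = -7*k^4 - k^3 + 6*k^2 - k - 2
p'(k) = -28*k^3 - 3*k^2 + 12*k - 1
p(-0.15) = -1.72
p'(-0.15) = -2.77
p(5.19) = -5064.25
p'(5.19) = -3933.88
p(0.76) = -2.07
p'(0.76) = -5.90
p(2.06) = -113.40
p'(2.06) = -233.78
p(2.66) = -331.48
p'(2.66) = -517.30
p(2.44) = -231.36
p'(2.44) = -396.33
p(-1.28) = -7.58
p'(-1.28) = 37.45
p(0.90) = -3.36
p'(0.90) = -13.04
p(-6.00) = -8636.00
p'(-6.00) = 5867.00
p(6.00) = -9080.00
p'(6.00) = -6085.00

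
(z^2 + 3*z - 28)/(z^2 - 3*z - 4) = (z + 7)/(z + 1)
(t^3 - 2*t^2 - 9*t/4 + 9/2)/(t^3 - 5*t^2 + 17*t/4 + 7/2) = (4*t^2 - 9)/(4*t^2 - 12*t - 7)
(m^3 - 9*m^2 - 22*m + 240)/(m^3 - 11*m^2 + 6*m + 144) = (m + 5)/(m + 3)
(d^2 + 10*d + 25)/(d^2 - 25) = (d + 5)/(d - 5)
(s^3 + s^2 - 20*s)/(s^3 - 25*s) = (s - 4)/(s - 5)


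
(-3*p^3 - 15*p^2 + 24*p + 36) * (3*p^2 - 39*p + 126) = -9*p^5 + 72*p^4 + 279*p^3 - 2718*p^2 + 1620*p + 4536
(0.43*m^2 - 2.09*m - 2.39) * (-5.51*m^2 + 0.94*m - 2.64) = -2.3693*m^4 + 11.9201*m^3 + 10.0691*m^2 + 3.271*m + 6.3096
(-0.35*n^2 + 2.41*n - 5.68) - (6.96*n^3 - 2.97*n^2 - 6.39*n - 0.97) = -6.96*n^3 + 2.62*n^2 + 8.8*n - 4.71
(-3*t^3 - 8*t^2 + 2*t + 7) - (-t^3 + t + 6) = -2*t^3 - 8*t^2 + t + 1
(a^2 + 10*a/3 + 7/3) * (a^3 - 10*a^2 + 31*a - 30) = a^5 - 20*a^4/3 + 50*a^2 - 83*a/3 - 70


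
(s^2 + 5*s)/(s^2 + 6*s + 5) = s/(s + 1)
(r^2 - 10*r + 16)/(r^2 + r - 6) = (r - 8)/(r + 3)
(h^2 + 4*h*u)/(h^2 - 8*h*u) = (h + 4*u)/(h - 8*u)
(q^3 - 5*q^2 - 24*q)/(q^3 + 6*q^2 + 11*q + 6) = q*(q - 8)/(q^2 + 3*q + 2)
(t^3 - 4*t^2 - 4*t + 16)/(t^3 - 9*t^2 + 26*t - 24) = (t + 2)/(t - 3)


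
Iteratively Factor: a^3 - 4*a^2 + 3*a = (a - 3)*(a^2 - a) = a*(a - 3)*(a - 1)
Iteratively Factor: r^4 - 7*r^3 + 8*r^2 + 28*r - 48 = (r - 3)*(r^3 - 4*r^2 - 4*r + 16) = (r - 3)*(r - 2)*(r^2 - 2*r - 8) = (r - 4)*(r - 3)*(r - 2)*(r + 2)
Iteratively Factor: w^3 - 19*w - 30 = (w + 3)*(w^2 - 3*w - 10) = (w - 5)*(w + 3)*(w + 2)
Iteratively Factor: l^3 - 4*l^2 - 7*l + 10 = (l + 2)*(l^2 - 6*l + 5) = (l - 1)*(l + 2)*(l - 5)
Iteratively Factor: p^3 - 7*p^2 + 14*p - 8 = (p - 4)*(p^2 - 3*p + 2) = (p - 4)*(p - 2)*(p - 1)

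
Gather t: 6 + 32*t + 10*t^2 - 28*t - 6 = 10*t^2 + 4*t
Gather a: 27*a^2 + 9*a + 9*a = 27*a^2 + 18*a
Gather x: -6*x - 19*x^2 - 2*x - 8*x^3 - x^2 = -8*x^3 - 20*x^2 - 8*x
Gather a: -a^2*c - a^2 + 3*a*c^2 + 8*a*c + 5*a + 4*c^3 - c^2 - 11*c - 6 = a^2*(-c - 1) + a*(3*c^2 + 8*c + 5) + 4*c^3 - c^2 - 11*c - 6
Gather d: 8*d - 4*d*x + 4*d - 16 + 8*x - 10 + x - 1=d*(12 - 4*x) + 9*x - 27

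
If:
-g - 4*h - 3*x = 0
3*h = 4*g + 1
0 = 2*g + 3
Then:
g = -3/2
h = -5/3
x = 49/18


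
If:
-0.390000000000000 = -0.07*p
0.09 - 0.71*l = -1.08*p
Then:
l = 8.60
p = 5.57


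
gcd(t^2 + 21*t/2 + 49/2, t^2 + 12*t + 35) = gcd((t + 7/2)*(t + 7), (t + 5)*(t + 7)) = t + 7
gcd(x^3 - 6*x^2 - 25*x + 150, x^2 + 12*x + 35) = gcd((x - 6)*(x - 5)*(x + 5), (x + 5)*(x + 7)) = x + 5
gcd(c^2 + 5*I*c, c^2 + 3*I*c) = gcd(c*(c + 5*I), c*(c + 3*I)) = c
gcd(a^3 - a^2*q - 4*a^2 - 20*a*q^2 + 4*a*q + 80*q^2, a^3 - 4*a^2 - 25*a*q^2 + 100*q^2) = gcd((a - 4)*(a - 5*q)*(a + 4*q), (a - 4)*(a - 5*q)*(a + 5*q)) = -a^2 + 5*a*q + 4*a - 20*q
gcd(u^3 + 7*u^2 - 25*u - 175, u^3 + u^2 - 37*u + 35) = u^2 + 2*u - 35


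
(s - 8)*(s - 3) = s^2 - 11*s + 24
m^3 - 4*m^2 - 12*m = m*(m - 6)*(m + 2)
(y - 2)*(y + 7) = y^2 + 5*y - 14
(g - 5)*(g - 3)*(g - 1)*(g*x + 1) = g^4*x - 9*g^3*x + g^3 + 23*g^2*x - 9*g^2 - 15*g*x + 23*g - 15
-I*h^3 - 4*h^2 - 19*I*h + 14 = (h - 7*I)*(h + 2*I)*(-I*h + 1)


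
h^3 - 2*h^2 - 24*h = h*(h - 6)*(h + 4)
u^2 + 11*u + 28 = (u + 4)*(u + 7)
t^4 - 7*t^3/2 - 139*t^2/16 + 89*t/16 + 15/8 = (t - 5)*(t - 3/4)*(t + 1/4)*(t + 2)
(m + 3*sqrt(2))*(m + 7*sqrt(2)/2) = m^2 + 13*sqrt(2)*m/2 + 21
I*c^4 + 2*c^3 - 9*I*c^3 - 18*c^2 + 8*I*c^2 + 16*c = c*(c - 8)*(c - 2*I)*(I*c - I)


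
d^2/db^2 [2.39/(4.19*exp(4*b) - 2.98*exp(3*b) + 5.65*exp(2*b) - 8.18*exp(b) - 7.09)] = ((-160.2256*exp(3*b) + 64.0998*exp(2*b) - 54.014*exp(b) + 19.5502)*(-4.19*exp(4*b) + 2.98*exp(3*b) - 5.65*exp(2*b) + 8.18*exp(b) + 7.09) - 2.39*(16.76*exp(3*b) - 8.94*exp(2*b) + 11.3*exp(b) - 8.18)*(33.52*exp(3*b) - 17.88*exp(2*b) + 22.6*exp(b) - 16.36)*exp(b))*exp(b)/(-4.19*exp(4*b) + 2.98*exp(3*b) - 5.65*exp(2*b) + 8.18*exp(b) + 7.09)^3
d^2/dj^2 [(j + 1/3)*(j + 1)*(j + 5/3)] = 6*j + 6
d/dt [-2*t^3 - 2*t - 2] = -6*t^2 - 2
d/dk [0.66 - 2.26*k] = -2.26000000000000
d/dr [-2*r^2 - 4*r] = -4*r - 4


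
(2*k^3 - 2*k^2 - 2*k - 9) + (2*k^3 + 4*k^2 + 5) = 4*k^3 + 2*k^2 - 2*k - 4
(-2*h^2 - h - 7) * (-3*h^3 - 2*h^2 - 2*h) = 6*h^5 + 7*h^4 + 27*h^3 + 16*h^2 + 14*h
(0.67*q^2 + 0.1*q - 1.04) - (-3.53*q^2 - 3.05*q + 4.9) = 4.2*q^2 + 3.15*q - 5.94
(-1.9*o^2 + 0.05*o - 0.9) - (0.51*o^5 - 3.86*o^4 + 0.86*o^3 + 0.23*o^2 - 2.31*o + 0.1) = -0.51*o^5 + 3.86*o^4 - 0.86*o^3 - 2.13*o^2 + 2.36*o - 1.0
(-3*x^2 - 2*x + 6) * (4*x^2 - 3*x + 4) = -12*x^4 + x^3 + 18*x^2 - 26*x + 24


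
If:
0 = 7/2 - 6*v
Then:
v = 7/12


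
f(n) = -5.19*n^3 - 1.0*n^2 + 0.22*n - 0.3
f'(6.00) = -572.30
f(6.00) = -1156.02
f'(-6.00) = -548.30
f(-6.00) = 1083.42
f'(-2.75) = -112.03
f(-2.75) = 99.47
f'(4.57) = -334.10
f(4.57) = -515.53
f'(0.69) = -8.57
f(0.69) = -2.33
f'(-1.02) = -13.94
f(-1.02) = 3.94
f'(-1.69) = -40.87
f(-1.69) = 21.52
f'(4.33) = -300.36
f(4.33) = -439.43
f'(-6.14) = -574.48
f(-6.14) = 1162.01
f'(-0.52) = -2.95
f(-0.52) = 0.04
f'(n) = -15.57*n^2 - 2.0*n + 0.22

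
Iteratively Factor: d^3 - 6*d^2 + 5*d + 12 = (d + 1)*(d^2 - 7*d + 12) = (d - 4)*(d + 1)*(d - 3)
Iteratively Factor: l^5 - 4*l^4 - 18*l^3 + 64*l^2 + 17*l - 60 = (l - 3)*(l^4 - l^3 - 21*l^2 + l + 20) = (l - 3)*(l + 1)*(l^3 - 2*l^2 - 19*l + 20) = (l - 5)*(l - 3)*(l + 1)*(l^2 + 3*l - 4) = (l - 5)*(l - 3)*(l - 1)*(l + 1)*(l + 4)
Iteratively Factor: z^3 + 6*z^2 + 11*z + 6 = (z + 2)*(z^2 + 4*z + 3) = (z + 2)*(z + 3)*(z + 1)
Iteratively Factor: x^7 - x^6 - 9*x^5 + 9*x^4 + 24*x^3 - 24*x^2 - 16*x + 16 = (x - 1)*(x^6 - 9*x^4 + 24*x^2 - 16) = (x - 2)*(x - 1)*(x^5 + 2*x^4 - 5*x^3 - 10*x^2 + 4*x + 8) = (x - 2)*(x - 1)*(x + 1)*(x^4 + x^3 - 6*x^2 - 4*x + 8) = (x - 2)*(x - 1)*(x + 1)*(x + 2)*(x^3 - x^2 - 4*x + 4) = (x - 2)*(x - 1)*(x + 1)*(x + 2)^2*(x^2 - 3*x + 2) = (x - 2)*(x - 1)^2*(x + 1)*(x + 2)^2*(x - 2)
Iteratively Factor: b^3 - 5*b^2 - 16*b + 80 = (b - 4)*(b^2 - b - 20) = (b - 5)*(b - 4)*(b + 4)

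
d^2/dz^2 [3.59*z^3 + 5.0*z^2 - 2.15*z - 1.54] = 21.54*z + 10.0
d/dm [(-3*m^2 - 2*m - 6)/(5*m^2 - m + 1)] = (13*m^2 + 54*m - 8)/(25*m^4 - 10*m^3 + 11*m^2 - 2*m + 1)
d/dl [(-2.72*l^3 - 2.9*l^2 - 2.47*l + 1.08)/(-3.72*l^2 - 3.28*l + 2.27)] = (10.1184*l^4 + 17.8432*l^3 - 18.1996*l^2 - 5.1308*l - 2.0645)/(13.8384*l^4 + 24.4032*l^3 - 6.1304*l^2 - 14.8912*l + 5.1529)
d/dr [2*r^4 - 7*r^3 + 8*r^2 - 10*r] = 8*r^3 - 21*r^2 + 16*r - 10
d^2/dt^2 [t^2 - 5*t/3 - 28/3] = 2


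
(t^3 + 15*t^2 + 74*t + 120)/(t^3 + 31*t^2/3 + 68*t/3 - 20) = 3*(t + 4)/(3*t - 2)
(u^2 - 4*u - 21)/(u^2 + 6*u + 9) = (u - 7)/(u + 3)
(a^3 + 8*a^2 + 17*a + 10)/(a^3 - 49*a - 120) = (a^2 + 3*a + 2)/(a^2 - 5*a - 24)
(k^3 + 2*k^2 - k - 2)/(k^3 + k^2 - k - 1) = (k + 2)/(k + 1)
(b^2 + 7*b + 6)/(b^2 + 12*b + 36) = (b + 1)/(b + 6)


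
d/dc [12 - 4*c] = -4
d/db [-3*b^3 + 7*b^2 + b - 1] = -9*b^2 + 14*b + 1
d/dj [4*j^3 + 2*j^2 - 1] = 4*j*(3*j + 1)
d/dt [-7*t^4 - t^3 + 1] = t^2*(-28*t - 3)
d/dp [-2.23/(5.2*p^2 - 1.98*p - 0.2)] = (23.192*p - 4.4154)/(-5.2*p^2 + 1.98*p + 0.2)^2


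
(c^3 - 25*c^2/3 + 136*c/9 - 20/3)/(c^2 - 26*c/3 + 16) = (9*c^2 - 21*c + 10)/(3*(3*c - 8))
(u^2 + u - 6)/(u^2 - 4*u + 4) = (u + 3)/(u - 2)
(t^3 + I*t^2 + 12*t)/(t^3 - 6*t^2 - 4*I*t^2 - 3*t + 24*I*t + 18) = t*(t + 4*I)/(t^2 - t*(6 + I) + 6*I)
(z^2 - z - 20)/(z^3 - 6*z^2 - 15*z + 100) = 1/(z - 5)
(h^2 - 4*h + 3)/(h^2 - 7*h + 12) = (h - 1)/(h - 4)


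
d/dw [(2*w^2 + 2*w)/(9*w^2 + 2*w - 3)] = 2*(-7*w^2 - 6*w - 3)/(81*w^4 + 36*w^3 - 50*w^2 - 12*w + 9)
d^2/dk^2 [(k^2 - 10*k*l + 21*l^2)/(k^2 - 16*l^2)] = 2*l*(-10*k^3 + 111*k^2*l - 480*k*l^2 + 592*l^3)/(k^6 - 48*k^4*l^2 + 768*k^2*l^4 - 4096*l^6)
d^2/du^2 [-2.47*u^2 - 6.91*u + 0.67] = -4.94000000000000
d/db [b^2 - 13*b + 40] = 2*b - 13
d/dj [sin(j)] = cos(j)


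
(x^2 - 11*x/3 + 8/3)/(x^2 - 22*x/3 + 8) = (3*x^2 - 11*x + 8)/(3*x^2 - 22*x + 24)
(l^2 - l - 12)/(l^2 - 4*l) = (l + 3)/l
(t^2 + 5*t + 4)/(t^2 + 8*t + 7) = (t + 4)/(t + 7)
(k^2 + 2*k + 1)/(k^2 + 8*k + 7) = (k + 1)/(k + 7)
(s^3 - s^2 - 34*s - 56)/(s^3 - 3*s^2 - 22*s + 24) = (s^2 - 5*s - 14)/(s^2 - 7*s + 6)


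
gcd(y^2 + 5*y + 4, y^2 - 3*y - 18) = 1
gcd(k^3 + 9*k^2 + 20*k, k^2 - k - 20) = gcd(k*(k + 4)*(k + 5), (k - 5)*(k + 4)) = k + 4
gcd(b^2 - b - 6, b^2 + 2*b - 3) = 1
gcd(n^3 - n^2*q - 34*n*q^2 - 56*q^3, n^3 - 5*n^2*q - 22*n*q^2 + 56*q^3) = -n^2 + 3*n*q + 28*q^2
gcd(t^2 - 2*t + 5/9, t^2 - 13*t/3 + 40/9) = t - 5/3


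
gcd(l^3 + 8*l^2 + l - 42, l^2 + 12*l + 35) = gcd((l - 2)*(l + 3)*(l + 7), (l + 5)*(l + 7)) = l + 7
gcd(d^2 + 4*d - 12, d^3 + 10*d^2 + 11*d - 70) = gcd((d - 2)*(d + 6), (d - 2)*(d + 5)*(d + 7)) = d - 2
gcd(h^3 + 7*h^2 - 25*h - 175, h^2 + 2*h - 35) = h^2 + 2*h - 35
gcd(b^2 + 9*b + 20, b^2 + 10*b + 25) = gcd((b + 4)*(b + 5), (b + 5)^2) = b + 5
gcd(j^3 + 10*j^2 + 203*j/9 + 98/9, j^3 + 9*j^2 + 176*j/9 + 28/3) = j^2 + 3*j + 14/9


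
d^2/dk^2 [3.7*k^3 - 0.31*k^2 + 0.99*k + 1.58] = 22.2*k - 0.62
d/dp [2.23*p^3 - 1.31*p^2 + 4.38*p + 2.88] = 6.69*p^2 - 2.62*p + 4.38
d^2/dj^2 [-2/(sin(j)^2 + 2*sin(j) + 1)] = 4*(2*sin(j) - 3)/(sin(j) + 1)^3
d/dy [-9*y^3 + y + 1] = 1 - 27*y^2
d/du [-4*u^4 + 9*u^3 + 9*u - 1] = -16*u^3 + 27*u^2 + 9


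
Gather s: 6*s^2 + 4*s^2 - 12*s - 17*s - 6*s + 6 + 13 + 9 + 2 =10*s^2 - 35*s + 30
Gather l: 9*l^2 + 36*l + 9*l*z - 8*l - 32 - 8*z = 9*l^2 + l*(9*z + 28) - 8*z - 32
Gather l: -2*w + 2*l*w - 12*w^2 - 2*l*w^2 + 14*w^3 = l*(-2*w^2 + 2*w) + 14*w^3 - 12*w^2 - 2*w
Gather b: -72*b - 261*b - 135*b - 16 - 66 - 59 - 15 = -468*b - 156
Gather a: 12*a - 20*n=12*a - 20*n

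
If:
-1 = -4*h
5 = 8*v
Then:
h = 1/4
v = 5/8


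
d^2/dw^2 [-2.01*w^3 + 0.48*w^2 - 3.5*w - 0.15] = 0.96 - 12.06*w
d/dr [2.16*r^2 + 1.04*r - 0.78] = 4.32*r + 1.04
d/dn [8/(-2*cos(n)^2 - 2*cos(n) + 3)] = -(16*sin(n) + 16*sin(2*n))/(2*cos(n) + cos(2*n) - 2)^2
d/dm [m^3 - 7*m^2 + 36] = m*(3*m - 14)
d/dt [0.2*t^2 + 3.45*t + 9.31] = 0.4*t + 3.45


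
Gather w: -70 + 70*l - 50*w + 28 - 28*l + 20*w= 42*l - 30*w - 42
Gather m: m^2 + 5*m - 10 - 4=m^2 + 5*m - 14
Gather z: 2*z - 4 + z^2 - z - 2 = z^2 + z - 6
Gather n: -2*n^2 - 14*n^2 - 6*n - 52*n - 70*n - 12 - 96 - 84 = -16*n^2 - 128*n - 192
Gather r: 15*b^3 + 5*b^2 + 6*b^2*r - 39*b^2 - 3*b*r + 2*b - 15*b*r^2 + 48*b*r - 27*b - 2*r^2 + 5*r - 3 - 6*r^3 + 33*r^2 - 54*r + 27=15*b^3 - 34*b^2 - 25*b - 6*r^3 + r^2*(31 - 15*b) + r*(6*b^2 + 45*b - 49) + 24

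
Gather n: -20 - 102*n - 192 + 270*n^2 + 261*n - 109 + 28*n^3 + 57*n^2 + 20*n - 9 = 28*n^3 + 327*n^2 + 179*n - 330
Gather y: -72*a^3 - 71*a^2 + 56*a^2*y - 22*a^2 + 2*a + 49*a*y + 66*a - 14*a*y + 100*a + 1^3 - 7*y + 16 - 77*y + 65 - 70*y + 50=-72*a^3 - 93*a^2 + 168*a + y*(56*a^2 + 35*a - 154) + 132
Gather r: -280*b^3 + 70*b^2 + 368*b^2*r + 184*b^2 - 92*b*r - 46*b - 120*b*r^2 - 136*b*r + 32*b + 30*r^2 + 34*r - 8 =-280*b^3 + 254*b^2 - 14*b + r^2*(30 - 120*b) + r*(368*b^2 - 228*b + 34) - 8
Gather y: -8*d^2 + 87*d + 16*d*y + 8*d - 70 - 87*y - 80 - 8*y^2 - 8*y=-8*d^2 + 95*d - 8*y^2 + y*(16*d - 95) - 150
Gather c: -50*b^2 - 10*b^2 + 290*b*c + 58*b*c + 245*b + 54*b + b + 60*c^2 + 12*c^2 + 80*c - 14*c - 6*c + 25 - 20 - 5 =-60*b^2 + 300*b + 72*c^2 + c*(348*b + 60)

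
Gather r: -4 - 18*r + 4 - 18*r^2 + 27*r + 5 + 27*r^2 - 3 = 9*r^2 + 9*r + 2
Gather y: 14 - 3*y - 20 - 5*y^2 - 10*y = -5*y^2 - 13*y - 6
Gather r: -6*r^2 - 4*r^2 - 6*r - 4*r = -10*r^2 - 10*r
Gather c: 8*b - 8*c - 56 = 8*b - 8*c - 56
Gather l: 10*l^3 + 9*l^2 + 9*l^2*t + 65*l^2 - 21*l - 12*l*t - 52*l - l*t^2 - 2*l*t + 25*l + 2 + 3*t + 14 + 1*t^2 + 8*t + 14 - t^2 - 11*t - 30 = 10*l^3 + l^2*(9*t + 74) + l*(-t^2 - 14*t - 48)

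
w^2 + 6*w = w*(w + 6)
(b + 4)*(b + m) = b^2 + b*m + 4*b + 4*m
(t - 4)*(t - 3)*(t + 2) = t^3 - 5*t^2 - 2*t + 24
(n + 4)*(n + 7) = n^2 + 11*n + 28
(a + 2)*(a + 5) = a^2 + 7*a + 10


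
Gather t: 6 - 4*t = 6 - 4*t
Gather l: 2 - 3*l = 2 - 3*l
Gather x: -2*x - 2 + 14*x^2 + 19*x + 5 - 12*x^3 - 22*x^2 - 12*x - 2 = -12*x^3 - 8*x^2 + 5*x + 1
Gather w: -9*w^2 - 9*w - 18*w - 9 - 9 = -9*w^2 - 27*w - 18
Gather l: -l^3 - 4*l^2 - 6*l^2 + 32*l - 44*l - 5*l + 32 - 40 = -l^3 - 10*l^2 - 17*l - 8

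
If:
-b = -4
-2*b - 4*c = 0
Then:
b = 4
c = -2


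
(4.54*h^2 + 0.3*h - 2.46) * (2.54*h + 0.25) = 11.5316*h^3 + 1.897*h^2 - 6.1734*h - 0.615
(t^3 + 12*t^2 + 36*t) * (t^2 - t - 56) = t^5 + 11*t^4 - 32*t^3 - 708*t^2 - 2016*t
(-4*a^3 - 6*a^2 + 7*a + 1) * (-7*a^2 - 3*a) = 28*a^5 + 54*a^4 - 31*a^3 - 28*a^2 - 3*a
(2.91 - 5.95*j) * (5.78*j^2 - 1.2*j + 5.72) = -34.391*j^3 + 23.9598*j^2 - 37.526*j + 16.6452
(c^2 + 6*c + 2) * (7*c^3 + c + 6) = 7*c^5 + 42*c^4 + 15*c^3 + 12*c^2 + 38*c + 12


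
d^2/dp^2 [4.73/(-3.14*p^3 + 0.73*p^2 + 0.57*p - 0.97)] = ((89.1132*p - 6.9058)*(3.14*p^3 - 0.73*p^2 - 0.57*p + 0.97) - 4.73*(-18.84*p^2 + 2.92*p + 1.14)*(-9.42*p^2 + 1.46*p + 0.57))/(3.14*p^3 - 0.73*p^2 - 0.57*p + 0.97)^3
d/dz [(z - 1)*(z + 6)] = 2*z + 5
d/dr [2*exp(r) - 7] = 2*exp(r)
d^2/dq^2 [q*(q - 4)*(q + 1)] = 6*q - 6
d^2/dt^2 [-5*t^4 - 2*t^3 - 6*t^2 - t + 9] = -60*t^2 - 12*t - 12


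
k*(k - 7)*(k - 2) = k^3 - 9*k^2 + 14*k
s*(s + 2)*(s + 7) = s^3 + 9*s^2 + 14*s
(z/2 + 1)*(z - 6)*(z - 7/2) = z^3/2 - 15*z^2/4 + z + 21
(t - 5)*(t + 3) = t^2 - 2*t - 15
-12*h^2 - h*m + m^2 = (-4*h + m)*(3*h + m)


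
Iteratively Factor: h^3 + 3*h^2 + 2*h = (h + 2)*(h^2 + h) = h*(h + 2)*(h + 1)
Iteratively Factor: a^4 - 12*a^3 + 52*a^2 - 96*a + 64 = (a - 2)*(a^3 - 10*a^2 + 32*a - 32) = (a - 4)*(a - 2)*(a^2 - 6*a + 8) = (a - 4)*(a - 2)^2*(a - 4)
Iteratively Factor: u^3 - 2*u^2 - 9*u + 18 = (u + 3)*(u^2 - 5*u + 6) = (u - 3)*(u + 3)*(u - 2)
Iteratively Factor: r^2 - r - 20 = (r - 5)*(r + 4)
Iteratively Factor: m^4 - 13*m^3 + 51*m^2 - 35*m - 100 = (m - 4)*(m^3 - 9*m^2 + 15*m + 25) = (m - 5)*(m - 4)*(m^2 - 4*m - 5) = (m - 5)*(m - 4)*(m + 1)*(m - 5)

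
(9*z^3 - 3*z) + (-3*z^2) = 9*z^3 - 3*z^2 - 3*z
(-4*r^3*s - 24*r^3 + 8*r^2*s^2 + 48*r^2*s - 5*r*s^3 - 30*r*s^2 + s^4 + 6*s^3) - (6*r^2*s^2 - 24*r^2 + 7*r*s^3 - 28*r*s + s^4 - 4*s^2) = -4*r^3*s - 24*r^3 + 2*r^2*s^2 + 48*r^2*s + 24*r^2 - 12*r*s^3 - 30*r*s^2 + 28*r*s + 6*s^3 + 4*s^2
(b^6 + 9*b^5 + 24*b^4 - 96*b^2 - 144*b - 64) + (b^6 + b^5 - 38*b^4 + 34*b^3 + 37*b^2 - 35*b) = 2*b^6 + 10*b^5 - 14*b^4 + 34*b^3 - 59*b^2 - 179*b - 64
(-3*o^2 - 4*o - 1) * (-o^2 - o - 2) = 3*o^4 + 7*o^3 + 11*o^2 + 9*o + 2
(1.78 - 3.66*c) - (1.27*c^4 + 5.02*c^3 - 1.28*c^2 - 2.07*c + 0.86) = -1.27*c^4 - 5.02*c^3 + 1.28*c^2 - 1.59*c + 0.92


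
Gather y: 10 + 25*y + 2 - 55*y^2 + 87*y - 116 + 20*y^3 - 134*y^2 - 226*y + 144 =20*y^3 - 189*y^2 - 114*y + 40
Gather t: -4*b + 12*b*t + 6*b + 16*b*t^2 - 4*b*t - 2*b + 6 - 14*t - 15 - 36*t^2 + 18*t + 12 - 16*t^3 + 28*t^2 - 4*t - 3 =8*b*t - 16*t^3 + t^2*(16*b - 8)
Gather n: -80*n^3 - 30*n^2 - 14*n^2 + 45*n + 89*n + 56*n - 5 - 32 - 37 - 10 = -80*n^3 - 44*n^2 + 190*n - 84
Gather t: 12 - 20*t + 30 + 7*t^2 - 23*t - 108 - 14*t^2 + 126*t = -7*t^2 + 83*t - 66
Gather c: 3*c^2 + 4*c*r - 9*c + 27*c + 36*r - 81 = 3*c^2 + c*(4*r + 18) + 36*r - 81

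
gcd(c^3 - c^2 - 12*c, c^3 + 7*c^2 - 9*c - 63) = c + 3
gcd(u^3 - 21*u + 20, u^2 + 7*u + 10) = u + 5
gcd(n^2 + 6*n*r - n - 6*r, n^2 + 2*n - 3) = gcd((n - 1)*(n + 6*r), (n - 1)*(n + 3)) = n - 1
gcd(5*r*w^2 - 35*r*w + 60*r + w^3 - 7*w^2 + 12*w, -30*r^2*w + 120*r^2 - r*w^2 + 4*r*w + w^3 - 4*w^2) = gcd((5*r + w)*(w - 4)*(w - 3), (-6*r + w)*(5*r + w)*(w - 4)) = 5*r*w - 20*r + w^2 - 4*w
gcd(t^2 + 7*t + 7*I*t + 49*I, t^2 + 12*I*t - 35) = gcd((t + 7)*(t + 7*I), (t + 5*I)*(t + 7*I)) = t + 7*I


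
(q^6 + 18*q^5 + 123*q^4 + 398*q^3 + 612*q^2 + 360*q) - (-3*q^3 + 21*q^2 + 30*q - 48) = q^6 + 18*q^5 + 123*q^4 + 401*q^3 + 591*q^2 + 330*q + 48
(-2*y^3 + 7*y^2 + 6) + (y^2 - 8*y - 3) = -2*y^3 + 8*y^2 - 8*y + 3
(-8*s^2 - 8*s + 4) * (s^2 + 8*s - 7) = -8*s^4 - 72*s^3 - 4*s^2 + 88*s - 28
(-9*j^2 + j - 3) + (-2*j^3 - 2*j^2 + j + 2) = -2*j^3 - 11*j^2 + 2*j - 1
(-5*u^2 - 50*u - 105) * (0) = 0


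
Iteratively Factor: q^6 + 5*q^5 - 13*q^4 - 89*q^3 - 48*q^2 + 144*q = (q - 4)*(q^5 + 9*q^4 + 23*q^3 + 3*q^2 - 36*q) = (q - 4)*(q + 3)*(q^4 + 6*q^3 + 5*q^2 - 12*q) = (q - 4)*(q - 1)*(q + 3)*(q^3 + 7*q^2 + 12*q) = (q - 4)*(q - 1)*(q + 3)*(q + 4)*(q^2 + 3*q) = (q - 4)*(q - 1)*(q + 3)^2*(q + 4)*(q)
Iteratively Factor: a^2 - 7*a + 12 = (a - 3)*(a - 4)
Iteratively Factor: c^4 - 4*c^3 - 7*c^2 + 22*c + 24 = (c - 4)*(c^3 - 7*c - 6) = (c - 4)*(c - 3)*(c^2 + 3*c + 2) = (c - 4)*(c - 3)*(c + 2)*(c + 1)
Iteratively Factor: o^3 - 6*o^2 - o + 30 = (o + 2)*(o^2 - 8*o + 15) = (o - 5)*(o + 2)*(o - 3)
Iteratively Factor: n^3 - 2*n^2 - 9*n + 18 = (n - 3)*(n^2 + n - 6) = (n - 3)*(n - 2)*(n + 3)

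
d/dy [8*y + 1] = 8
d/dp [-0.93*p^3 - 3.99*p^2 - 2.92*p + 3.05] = -2.79*p^2 - 7.98*p - 2.92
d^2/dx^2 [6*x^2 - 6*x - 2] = 12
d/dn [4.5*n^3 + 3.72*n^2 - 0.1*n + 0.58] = 13.5*n^2 + 7.44*n - 0.1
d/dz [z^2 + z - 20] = 2*z + 1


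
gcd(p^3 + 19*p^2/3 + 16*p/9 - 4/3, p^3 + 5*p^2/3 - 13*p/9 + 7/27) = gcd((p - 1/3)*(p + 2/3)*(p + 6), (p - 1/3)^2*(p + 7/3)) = p - 1/3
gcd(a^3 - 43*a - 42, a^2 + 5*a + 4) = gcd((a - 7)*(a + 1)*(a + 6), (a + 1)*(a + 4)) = a + 1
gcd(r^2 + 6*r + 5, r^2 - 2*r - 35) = r + 5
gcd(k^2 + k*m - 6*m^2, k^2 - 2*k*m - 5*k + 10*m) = k - 2*m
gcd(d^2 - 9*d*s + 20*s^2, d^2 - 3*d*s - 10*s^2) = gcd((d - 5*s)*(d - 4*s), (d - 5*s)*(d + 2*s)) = -d + 5*s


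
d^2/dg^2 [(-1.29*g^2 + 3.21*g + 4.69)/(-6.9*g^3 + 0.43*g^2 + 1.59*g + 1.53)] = (122.8338*g^6 - 916.9686*g^5 - 2537.43084*g^4 + 339.918276*g^3 - 108.226932*g^2 - 303.642144*g + 4.11498)/(328.509*g^9 - 61.4169*g^8 - 223.27227*g^7 - 190.304227*g^6 + 78.686757*g^5 + 96.60384*g^4 + 38.160585*g^3 - 14.62374*g^2 - 11.166093*g - 3.581577)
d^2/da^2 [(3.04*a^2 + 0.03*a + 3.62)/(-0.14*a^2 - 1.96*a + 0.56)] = (-1.11022302462516e-16*a^4 + 1.667176*a^3 - 1.855728*a^2 - 5.97408*a - 30.353344)/(0.002744*a^6 + 0.115248*a^5 + 1.580544*a^4 + 6.607552*a^3 - 6.322176*a^2 + 1.843968*a - 0.175616)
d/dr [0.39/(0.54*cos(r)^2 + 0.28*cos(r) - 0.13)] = (0.4212*cos(r) + 0.1092)*sin(r)/(0.54*cos(r)^2 + 0.28*cos(r) - 0.13)^2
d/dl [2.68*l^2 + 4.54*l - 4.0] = 5.36*l + 4.54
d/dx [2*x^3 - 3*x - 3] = 6*x^2 - 3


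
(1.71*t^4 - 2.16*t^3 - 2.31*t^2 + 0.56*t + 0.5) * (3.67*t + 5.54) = 6.2757*t^5 + 1.5462*t^4 - 20.4441*t^3 - 10.7422*t^2 + 4.9374*t + 2.77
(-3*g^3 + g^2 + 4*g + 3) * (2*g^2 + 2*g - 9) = -6*g^5 - 4*g^4 + 37*g^3 + 5*g^2 - 30*g - 27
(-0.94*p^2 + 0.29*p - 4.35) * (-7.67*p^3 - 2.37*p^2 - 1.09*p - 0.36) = 7.2098*p^5 + 0.00349999999999984*p^4 + 33.7018*p^3 + 10.3318*p^2 + 4.6371*p + 1.566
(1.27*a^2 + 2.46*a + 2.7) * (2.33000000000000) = 2.9591*a^2 + 5.7318*a + 6.291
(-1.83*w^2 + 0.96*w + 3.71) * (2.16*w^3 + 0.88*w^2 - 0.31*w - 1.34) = -3.9528*w^5 + 0.4632*w^4 + 9.4257*w^3 + 5.4194*w^2 - 2.4365*w - 4.9714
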